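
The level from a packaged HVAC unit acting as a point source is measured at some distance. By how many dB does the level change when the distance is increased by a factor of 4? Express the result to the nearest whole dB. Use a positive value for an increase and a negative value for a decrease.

-12 dB

With spherical spreading the level changes by −20·log₁₀(r₂/r₁).
ΔL = −20·log₁₀(4) = -12.04 dB.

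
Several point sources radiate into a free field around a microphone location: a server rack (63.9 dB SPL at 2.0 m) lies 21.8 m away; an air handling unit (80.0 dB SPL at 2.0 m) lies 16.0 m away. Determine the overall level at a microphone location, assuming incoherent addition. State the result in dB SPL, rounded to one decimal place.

62.0 dB SPL

Propagate each source to the receiver with L = L_ref − 20·log₁₀(r/r_ref), then add intensities.
server rack: 63.9 − 20·log₁₀(21.8/2.0) = 63.9 − 20.75 = 43.15 dB SPL.
air handling unit: 80.0 − 20·log₁₀(16.0/2.0) = 80.0 − 18.06 = 61.94 dB SPL.
Σ 10^(L/10) = 1.583e+06 → L_total = 10·log₁₀(1.583e+06) = 62.00 dB SPL.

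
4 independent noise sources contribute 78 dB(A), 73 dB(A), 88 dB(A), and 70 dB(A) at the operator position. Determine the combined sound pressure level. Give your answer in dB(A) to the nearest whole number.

Incoherent sources combine by intensity addition: L_total = 10·log₁₀(Σ 10^(L_i/10)).
Σ 10^(L/10) = 10^(78/10) + 10^(73/10) + 10^(88/10) + 10^(70/10) = 7.240e+08.
L_total = 10·log₁₀(7.240e+08) = 88.60 dB(A).

89 dB(A)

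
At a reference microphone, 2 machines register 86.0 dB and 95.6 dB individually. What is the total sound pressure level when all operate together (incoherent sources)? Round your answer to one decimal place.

For uncorrelated sources the intensities add, so convert each level to linear form, sum, and take 10·log₁₀ of the total.
Σ 10^(L/10) = 10^(86.0/10) + 10^(95.6/10) = 4.029e+09.
L_total = 10·log₁₀(4.029e+09) = 96.05 dB.

96.1 dB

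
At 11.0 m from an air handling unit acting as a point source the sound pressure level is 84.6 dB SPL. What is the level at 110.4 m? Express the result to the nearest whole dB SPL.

65 dB SPL

For a point source, L₂ = L₁ − 20·log₁₀(r₂/r₁).
L₂ = 84.6 − 20·log₁₀(110.4/11.0) = 84.6 − 20.032 = 64.57 dB SPL.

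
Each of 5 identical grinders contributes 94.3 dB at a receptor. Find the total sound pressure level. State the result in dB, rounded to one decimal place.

With 5 equal, uncorrelated contributions the intensity is 5× that of one unit, giving a rise of 10·log₁₀ 5.
L_total = 94.3 + 10·log₁₀(5) = 94.3 + 6.990 = 101.29 dB.

101.3 dB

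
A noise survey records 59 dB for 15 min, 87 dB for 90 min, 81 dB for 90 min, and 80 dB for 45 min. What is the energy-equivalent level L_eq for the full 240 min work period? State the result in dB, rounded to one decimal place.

84.0 dB

L_eq = 10·log₁₀[(1/T)·Σ tᵢ·10^(Lᵢ/10)] with T = 240 min.
Σ tᵢ·10^(Lᵢ/10) = 15·10^(59/10) + 90·10^(87/10) + 90·10^(81/10) + 45·10^(80/10) = 6.095e+10.
L_eq = 10·log₁₀(6.095e+10/240) = 84.05 dB.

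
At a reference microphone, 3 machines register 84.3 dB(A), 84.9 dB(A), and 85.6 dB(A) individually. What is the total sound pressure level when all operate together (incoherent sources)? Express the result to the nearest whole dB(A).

90 dB(A)

For uncorrelated sources the intensities add, so convert each level to linear form, sum, and take 10·log₁₀ of the total.
Σ 10^(L/10) = 10^(84.3/10) + 10^(84.9/10) + 10^(85.6/10) = 9.413e+08.
L_total = 10·log₁₀(9.413e+08) = 89.74 dB(A).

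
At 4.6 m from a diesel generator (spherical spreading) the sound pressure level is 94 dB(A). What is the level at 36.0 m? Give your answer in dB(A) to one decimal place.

Spherical spreading from a point source gives a 20·log₁₀(r₂/r₁) drop.
L₂ = 94 − 20·log₁₀(36.0/4.6) = 94 − 17.871 = 76.13 dB(A).

76.1 dB(A)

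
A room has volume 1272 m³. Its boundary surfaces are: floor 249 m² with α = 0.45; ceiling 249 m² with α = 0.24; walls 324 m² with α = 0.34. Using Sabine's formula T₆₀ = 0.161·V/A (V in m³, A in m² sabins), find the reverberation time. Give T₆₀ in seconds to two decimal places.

A = Σ Sᵢαᵢ = 249·0.45 + 249·0.24 + 324·0.34 = 281.97 m².
T₆₀ = 0.161 × 1272 / 281.97 = 0.726 s.

0.73 s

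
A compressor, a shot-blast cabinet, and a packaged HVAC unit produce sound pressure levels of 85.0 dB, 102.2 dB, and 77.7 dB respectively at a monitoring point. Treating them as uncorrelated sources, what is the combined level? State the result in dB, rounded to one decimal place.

102.3 dB

For uncorrelated sources the intensities add, so convert each level to linear form, sum, and take 10·log₁₀ of the total.
Σ 10^(L/10) = 10^(85.0/10) + 10^(102.2/10) + 10^(77.7/10) = 1.697e+10.
L_total = 10·log₁₀(1.697e+10) = 102.30 dB.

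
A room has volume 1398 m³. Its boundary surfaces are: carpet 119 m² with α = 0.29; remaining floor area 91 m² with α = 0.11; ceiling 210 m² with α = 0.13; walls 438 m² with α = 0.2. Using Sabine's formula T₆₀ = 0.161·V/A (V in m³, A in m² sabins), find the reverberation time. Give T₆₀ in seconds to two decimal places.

Total absorption A = 119·0.29 + 91·0.11 + 210·0.13 + 438·0.2 = 159.42 m² sabins.
T₆₀ = 0.161 × 1398 / 159.42 = 1.412 s.

1.41 s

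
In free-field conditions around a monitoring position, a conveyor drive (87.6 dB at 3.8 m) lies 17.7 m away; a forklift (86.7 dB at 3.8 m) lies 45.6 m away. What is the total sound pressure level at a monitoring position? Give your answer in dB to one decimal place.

Apply inverse-square spreading to bring every level to the receiver, then sum 10^(L/10).
conveyor drive: 87.6 − 20·log₁₀(17.7/3.8) = 87.6 − 13.36 = 74.24 dB.
forklift: 86.7 − 20·log₁₀(45.6/3.8) = 86.7 − 21.58 = 65.12 dB.
Σ 10^(L/10) = 2.977e+07 → L_total = 10·log₁₀(2.977e+07) = 74.74 dB.

74.7 dB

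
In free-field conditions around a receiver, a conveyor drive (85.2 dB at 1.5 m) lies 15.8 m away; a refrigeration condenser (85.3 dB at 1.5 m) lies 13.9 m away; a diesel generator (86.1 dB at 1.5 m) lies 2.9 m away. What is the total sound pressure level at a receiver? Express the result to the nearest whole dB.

81 dB

First find each source's level at the receiver (point-source: −20·log₁₀(r/r_ref)), then combine on an intensity basis.
conveyor drive: 85.2 − 20·log₁₀(15.8/1.5) = 85.2 − 20.45 = 64.75 dB.
refrigeration condenser: 85.3 − 20·log₁₀(13.9/1.5) = 85.3 − 19.34 = 65.96 dB.
diesel generator: 86.1 − 20·log₁₀(2.9/1.5) = 86.1 − 5.73 = 80.37 dB.
Σ 10^(L/10) = 1.159e+08 → L_total = 10·log₁₀(1.159e+08) = 80.64 dB.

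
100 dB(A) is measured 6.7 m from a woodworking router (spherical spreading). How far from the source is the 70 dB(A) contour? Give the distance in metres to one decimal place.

For a point source L₁ − L₂ = 20·log₁₀(r₂/r₁), so r₂ = r₁·10^((L₁−L₂)/20).
r₂ = 6.7·10^((100−70)/20) = 6.7·10^(30.0/20) = 211.87 m.

211.9 m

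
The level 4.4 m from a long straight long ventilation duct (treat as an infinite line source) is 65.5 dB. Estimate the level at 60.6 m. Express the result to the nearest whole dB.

54 dB

For a line source, L₂ = L₁ − 10·log₁₀(r₂/r₁).
L₂ = 65.5 − 10·log₁₀(60.6/4.4) = 65.5 − 11.390 = 54.11 dB.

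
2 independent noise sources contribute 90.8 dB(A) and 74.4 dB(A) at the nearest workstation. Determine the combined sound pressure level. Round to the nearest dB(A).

Incoherent sources combine by intensity addition: L_total = 10·log₁₀(Σ 10^(L_i/10)).
Σ 10^(L/10) = 10^(90.8/10) + 10^(74.4/10) = 1.230e+09.
L_total = 10·log₁₀(1.230e+09) = 90.90 dB(A).

91 dB(A)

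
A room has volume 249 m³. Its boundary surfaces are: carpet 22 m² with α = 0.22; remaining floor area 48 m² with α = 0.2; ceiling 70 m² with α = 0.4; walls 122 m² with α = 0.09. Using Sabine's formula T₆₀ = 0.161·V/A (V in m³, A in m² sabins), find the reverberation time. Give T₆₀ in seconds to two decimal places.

0.75 s

A = Σ Sᵢαᵢ = 22·0.22 + 48·0.2 + 70·0.4 + 122·0.09 = 53.42 m².
T₆₀ = 0.161 × 249 / 53.42 = 0.750 s.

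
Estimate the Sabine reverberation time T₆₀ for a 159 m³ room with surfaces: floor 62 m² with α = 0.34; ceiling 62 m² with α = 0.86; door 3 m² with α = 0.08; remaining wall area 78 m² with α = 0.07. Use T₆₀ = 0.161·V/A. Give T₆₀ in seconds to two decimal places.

0.32 s

Total absorption A = 62·0.34 + 62·0.86 + 3·0.08 + 78·0.07 = 80.10 m² sabins.
T₆₀ = 0.161·V/A = 0.161·159/80.10 = 0.320 s.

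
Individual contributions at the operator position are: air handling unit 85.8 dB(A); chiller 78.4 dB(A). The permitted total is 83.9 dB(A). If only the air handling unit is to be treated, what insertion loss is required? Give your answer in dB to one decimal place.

3.3 dB

Everything except the air handling unit sums to 10^(78.4/10) = 6.918e+07 in linear terms, 78.40 dB(A).
The limit corresponds to 10^(83.9/10) = 2.455e+08; subtracting the fixed part leaves 1.763e+08 for the air handling unit, i.e. 82.46 dB(A).
So the air handling unit must be reduced from 85.8 to 82.46 dB(A): IL = 3.34 dB.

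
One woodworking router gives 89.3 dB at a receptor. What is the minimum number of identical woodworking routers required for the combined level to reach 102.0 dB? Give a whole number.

Need L₁ + 10·log₁₀ N ≥ 102.0, i.e. log₁₀ N ≥ 1.27.
N ≥ 10^(12.7/10) = 18.621, so N = 19.

19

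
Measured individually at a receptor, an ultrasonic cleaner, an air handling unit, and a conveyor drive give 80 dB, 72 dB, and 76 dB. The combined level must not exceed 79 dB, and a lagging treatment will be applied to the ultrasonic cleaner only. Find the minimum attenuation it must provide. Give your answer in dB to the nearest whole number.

Fixed contribution from the other sources: Σ 10^(L/10) = 10^(72/10) + 10^(76/10) = 5.566e+07 (77.46 dB).
To meet 79 dB overall, the treated ultrasonic cleaner may contribute at most 10^(79/10) − 5.566e+07 = 2.377e+07, i.e. 73.76 dB.
So the ultrasonic cleaner must be reduced from 80 to 73.76 dB: IL = 6.24 dB.

6 dB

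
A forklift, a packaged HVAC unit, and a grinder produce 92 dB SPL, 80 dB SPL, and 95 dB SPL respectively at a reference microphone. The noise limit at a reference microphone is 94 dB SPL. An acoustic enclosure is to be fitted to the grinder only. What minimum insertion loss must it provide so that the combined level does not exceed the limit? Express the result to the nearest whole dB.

6 dB

The untreated sources together contribute 10^(92/10) + 10^(80/10) = 1.685e+09, i.e. 92.27 dB SPL.
The limit corresponds to 10^(94/10) = 2.512e+09; subtracting the fixed part leaves 8.270e+08 for the grinder, i.e. 89.18 dB SPL.
Required insertion loss = 95 − 89.18 = 5.82 dB.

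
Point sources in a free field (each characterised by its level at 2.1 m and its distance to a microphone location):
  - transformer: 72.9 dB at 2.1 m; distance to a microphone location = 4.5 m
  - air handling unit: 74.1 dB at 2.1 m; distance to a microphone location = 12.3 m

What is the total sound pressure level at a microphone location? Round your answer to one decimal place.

67.0 dB

Apply inverse-square spreading to bring every level to the receiver, then sum 10^(L/10).
transformer: 72.9 − 20·log₁₀(4.5/2.1) = 72.9 − 6.62 = 66.28 dB.
air handling unit: 74.1 − 20·log₁₀(12.3/2.1) = 74.1 − 15.35 = 58.75 dB.
Σ 10^(L/10) = 4.996e+06 → L_total = 10·log₁₀(4.996e+06) = 66.99 dB.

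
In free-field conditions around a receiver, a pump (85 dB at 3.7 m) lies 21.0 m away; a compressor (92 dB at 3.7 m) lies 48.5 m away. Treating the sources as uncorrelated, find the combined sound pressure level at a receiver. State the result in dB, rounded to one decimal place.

Propagate each source to the receiver with L = L_ref − 20·log₁₀(r/r_ref), then add intensities.
pump: 85 − 20·log₁₀(21.0/3.7) = 85 − 15.08 = 69.92 dB.
compressor: 92 − 20·log₁₀(48.5/3.7) = 92 − 22.35 = 69.65 dB.
Σ 10^(L/10) = 1.904e+07 → L_total = 10·log₁₀(1.904e+07) = 72.80 dB.

72.8 dB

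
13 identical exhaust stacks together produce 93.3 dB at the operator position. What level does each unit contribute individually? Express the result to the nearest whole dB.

Dividing the total intensity by 13 lowers the level by 10·log₁₀ 13 = 11.139 dB: L₁ = 93.3 − 11.139.

82 dB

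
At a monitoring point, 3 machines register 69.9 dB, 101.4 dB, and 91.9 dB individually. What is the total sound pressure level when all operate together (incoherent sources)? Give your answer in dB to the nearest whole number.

Incoherent sources combine by intensity addition: L_total = 10·log₁₀(Σ 10^(L_i/10)).
Σ 10^(L/10) = 10^(69.9/10) + 10^(101.4/10) + 10^(91.9/10) = 1.536e+10.
L_total = 10·log₁₀(1.536e+10) = 101.86 dB.

102 dB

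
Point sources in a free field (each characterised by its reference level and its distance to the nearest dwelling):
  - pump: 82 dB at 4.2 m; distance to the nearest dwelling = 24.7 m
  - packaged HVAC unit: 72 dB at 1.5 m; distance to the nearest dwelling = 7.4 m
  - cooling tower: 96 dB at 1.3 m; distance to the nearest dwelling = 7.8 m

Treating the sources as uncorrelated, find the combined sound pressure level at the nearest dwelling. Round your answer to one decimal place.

Apply inverse-square spreading to bring every level to the receiver, then sum 10^(L/10).
pump: 82 − 20·log₁₀(24.7/4.2) = 82 − 15.39 = 66.61 dB.
packaged HVAC unit: 72 − 20·log₁₀(7.4/1.5) = 72 − 13.86 = 58.14 dB.
cooling tower: 96 − 20·log₁₀(7.8/1.3) = 96 − 15.56 = 80.44 dB.
Σ 10^(L/10) = 1.158e+08 → L_total = 10·log₁₀(1.158e+08) = 80.64 dB.

80.6 dB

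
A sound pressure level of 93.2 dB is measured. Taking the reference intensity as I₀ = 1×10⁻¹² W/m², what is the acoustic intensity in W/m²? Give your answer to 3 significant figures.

L = 10·log₁₀(I/I₀) ⇒ I = I₀·10^(L/10) = 10⁻¹² × 10^9.32.

0.00209 W/m²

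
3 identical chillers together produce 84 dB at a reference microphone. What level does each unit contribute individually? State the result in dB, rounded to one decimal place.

For N identical incoherent sources L_total = L₁ + 10·log₁₀ N, so L₁ = 84 − 10·log₁₀(3) = 84 − 4.771.

79.2 dB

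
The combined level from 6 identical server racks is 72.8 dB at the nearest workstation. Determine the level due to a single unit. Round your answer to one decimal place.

Dividing the total intensity by 6 lowers the level by 10·log₁₀ 6 = 7.782 dB: L₁ = 72.8 − 7.782.

65.0 dB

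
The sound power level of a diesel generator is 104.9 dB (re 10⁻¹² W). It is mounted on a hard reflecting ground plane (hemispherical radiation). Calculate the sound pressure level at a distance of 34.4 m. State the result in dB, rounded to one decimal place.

The power spreads over a hemisphere of area 2π·r², so L_p = L_w − 10·log₁₀(2π·r²).
2π·r² = 7435 m², 10·log₁₀ of that is 38.713 dB.
L_p = 104.9 − 38.713 = 66.19 dB.

66.2 dB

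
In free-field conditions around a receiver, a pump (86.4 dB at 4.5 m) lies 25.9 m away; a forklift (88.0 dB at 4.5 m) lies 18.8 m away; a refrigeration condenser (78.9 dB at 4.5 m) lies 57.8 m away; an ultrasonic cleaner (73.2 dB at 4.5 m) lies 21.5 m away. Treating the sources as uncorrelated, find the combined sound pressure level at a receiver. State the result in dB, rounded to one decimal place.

77.1 dB

First find each source's level at the receiver (point-source: −20·log₁₀(r/r_ref)), then combine on an intensity basis.
pump: 86.4 − 20·log₁₀(25.9/4.5) = 86.4 − 15.20 = 71.20 dB.
forklift: 88.0 − 20·log₁₀(18.8/4.5) = 88.0 − 12.42 = 75.58 dB.
refrigeration condenser: 78.9 − 20·log₁₀(57.8/4.5) = 78.9 − 22.17 = 56.73 dB.
ultrasonic cleaner: 73.2 − 20·log₁₀(21.5/4.5) = 73.2 − 13.58 = 59.62 dB.
Σ 10^(L/10) = 5.071e+07 → L_total = 10·log₁₀(5.071e+07) = 77.05 dB.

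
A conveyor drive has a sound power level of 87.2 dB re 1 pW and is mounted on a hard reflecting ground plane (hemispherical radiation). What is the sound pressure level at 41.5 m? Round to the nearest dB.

47 dB

L_p = L_w − 10·log₁₀(2π·r²) with r = 41.5 m.
2π·r² = 1.082e+04 m², 10·log₁₀ of that is 40.343 dB.
L_p = 87.2 − 40.343 = 46.86 dB.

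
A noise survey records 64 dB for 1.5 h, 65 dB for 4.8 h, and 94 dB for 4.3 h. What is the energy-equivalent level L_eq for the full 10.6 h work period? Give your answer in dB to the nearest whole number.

90 dB

The energy average is taken in the linear domain: L_eq = 10·log₁₀[(Σ tᵢ·10^(Lᵢ/10))/T], T = 10.6 h.
Σ tᵢ·10^(Lᵢ/10) = 1.5·10^(64/10) + 4.8·10^(65/10) + 4.3·10^(94/10) = 1.082e+10.
L_eq = 10·log₁₀(1.082e+10/10.6) = 90.09 dB.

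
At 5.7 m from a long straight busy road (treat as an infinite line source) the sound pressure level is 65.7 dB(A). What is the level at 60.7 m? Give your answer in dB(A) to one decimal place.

Cylindrical spreading from a line source gives a 10·log₁₀(r₂/r₁) drop.
L₂ = 65.7 − 10·log₁₀(60.7/5.7) = 65.7 − 10.273 = 55.43 dB(A).

55.4 dB(A)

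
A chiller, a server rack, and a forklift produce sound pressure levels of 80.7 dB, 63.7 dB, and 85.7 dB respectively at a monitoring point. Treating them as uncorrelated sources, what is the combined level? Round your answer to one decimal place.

Incoherent sources combine by intensity addition: L_total = 10·log₁₀(Σ 10^(L_i/10)).
Σ 10^(L/10) = 10^(80.7/10) + 10^(63.7/10) + 10^(85.7/10) = 4.914e+08.
L_total = 10·log₁₀(4.914e+08) = 86.91 dB.

86.9 dB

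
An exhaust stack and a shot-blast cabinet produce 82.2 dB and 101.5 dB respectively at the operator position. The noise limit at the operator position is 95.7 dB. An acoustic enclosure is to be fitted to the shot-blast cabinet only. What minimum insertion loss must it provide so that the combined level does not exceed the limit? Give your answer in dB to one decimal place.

6.0 dB

The untreated sources together contribute 10^(82.2/10) = 1.660e+08, i.e. 82.20 dB.
The limit corresponds to 10^(95.7/10) = 3.715e+09; subtracting the fixed part leaves 3.549e+09 for the shot-blast cabinet, i.e. 95.50 dB.
So the shot-blast cabinet must be reduced from 101.5 to 95.50 dB: IL = 6.00 dB.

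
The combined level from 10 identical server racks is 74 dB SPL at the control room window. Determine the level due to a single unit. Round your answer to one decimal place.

64.0 dB SPL

For N identical incoherent sources L_total = L₁ + 10·log₁₀ N, so L₁ = 74 − 10·log₁₀(10) = 74 − 10.000.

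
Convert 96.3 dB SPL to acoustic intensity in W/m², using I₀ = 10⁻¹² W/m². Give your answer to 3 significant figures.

0.00427 W/m²

I/I₀ = 10^(96.3/10) = 4.266e+09, so I = 4.266e+09 × 10⁻¹² W/m².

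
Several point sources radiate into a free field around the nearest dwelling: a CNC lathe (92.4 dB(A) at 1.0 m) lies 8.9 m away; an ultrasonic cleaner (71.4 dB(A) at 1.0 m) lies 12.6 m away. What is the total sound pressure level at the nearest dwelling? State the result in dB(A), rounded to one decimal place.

73.4 dB(A)

Propagate each source to the receiver with L = L_ref − 20·log₁₀(r/r_ref), then add intensities.
CNC lathe: 92.4 − 20·log₁₀(8.9/1.0) = 92.4 − 18.99 = 73.41 dB(A).
ultrasonic cleaner: 71.4 − 20·log₁₀(12.6/1.0) = 71.4 − 22.01 = 49.39 dB(A).
Σ 10^(L/10) = 2.203e+07 → L_total = 10·log₁₀(2.203e+07) = 73.43 dB(A).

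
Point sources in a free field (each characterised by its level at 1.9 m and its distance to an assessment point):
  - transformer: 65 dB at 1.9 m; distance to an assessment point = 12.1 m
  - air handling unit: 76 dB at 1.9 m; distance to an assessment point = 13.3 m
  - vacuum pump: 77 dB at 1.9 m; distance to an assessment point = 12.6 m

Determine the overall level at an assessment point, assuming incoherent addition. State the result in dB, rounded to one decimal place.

63.1 dB

Apply inverse-square spreading to bring every level to the receiver, then sum 10^(L/10).
transformer: 65 − 20·log₁₀(12.1/1.9) = 65 − 16.08 = 48.92 dB.
air handling unit: 76 − 20·log₁₀(13.3/1.9) = 76 − 16.90 = 59.10 dB.
vacuum pump: 77 − 20·log₁₀(12.6/1.9) = 77 − 16.43 = 60.57 dB.
Σ 10^(L/10) = 2.030e+06 → L_total = 10·log₁₀(2.030e+06) = 63.08 dB.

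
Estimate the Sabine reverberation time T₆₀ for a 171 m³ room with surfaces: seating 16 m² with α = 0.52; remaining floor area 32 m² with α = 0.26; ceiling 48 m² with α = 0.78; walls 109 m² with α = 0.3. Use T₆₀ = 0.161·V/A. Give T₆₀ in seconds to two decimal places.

A = Σ Sᵢαᵢ = 16·0.52 + 32·0.26 + 48·0.78 + 109·0.3 = 86.78 m².
T₆₀ = 0.161·V/A = 0.161·171/86.78 = 0.317 s.

0.32 s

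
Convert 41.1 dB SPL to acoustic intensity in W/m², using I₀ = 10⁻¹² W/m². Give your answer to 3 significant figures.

1.29e-08 W/m²

I = I₀·10^(L/10) = 10⁻¹² × 10^(41.1/10) = 10^(-7.890).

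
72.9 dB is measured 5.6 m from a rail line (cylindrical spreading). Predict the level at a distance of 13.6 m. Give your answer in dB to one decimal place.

69.0 dB

Cylindrical spreading from a line source gives a 10·log₁₀(r₂/r₁) drop.
L₂ = 72.9 − 10·log₁₀(13.6/5.6) = 72.9 − 3.854 = 69.05 dB.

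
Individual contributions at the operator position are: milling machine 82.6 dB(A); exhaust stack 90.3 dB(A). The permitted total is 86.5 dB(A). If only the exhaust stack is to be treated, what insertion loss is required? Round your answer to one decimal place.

Fixed contribution from the other source: Σ 10^(L/10) = 10^(82.6/10) = 1.820e+08 (82.60 dB(A)).
The limit corresponds to 10^(86.5/10) = 4.467e+08; subtracting the fixed part leaves 2.647e+08 for the exhaust stack, i.e. 84.23 dB(A).
So the exhaust stack must be reduced from 90.3 to 84.23 dB(A): IL = 6.07 dB.

6.1 dB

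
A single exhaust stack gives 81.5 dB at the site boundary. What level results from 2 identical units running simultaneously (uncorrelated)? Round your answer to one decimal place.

84.5 dB

L_total = L₁ + 10·log₁₀ N for N identical incoherent sources.
L_total = 81.5 + 10·log₁₀(2) = 81.5 + 3.010 = 84.51 dB.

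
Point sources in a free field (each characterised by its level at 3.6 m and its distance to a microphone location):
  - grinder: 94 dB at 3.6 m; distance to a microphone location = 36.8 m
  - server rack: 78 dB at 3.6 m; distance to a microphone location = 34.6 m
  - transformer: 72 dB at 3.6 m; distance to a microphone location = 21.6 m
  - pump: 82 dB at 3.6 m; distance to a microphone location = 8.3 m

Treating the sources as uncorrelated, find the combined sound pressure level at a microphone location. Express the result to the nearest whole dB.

77 dB

First find each source's level at the receiver (point-source: −20·log₁₀(r/r_ref)), then combine on an intensity basis.
grinder: 94 − 20·log₁₀(36.8/3.6) = 94 − 20.19 = 73.81 dB.
server rack: 78 − 20·log₁₀(34.6/3.6) = 78 − 19.66 = 58.34 dB.
transformer: 72 − 20·log₁₀(21.6/3.6) = 72 − 15.56 = 56.44 dB.
pump: 82 − 20·log₁₀(8.3/3.6) = 82 − 7.26 = 74.74 dB.
Σ 10^(L/10) = 5.498e+07 → L_total = 10·log₁₀(5.498e+07) = 77.40 dB.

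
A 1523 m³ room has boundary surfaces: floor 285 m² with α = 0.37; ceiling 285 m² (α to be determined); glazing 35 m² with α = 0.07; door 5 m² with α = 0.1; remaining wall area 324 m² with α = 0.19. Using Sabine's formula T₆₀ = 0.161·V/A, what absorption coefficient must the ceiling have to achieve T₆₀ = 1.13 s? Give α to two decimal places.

0.17

Required total absorption A = 0.161·1523/1.13 = 216.99 m².
Absorption from the other surfaces = 285·0.37 + 35·0.07 + 5·0.1 + 324·0.19 = 169.96 m², so the ceiling must supply 47.03 m² over 285 m².
α = 47.03/285 = 0.165.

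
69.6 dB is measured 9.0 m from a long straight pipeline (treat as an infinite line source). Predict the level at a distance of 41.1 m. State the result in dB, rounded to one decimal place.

Line-source attenuation: ΔL = 10·log₁₀(r₂/r₁) = 10·log₁₀(41.1/9.0) = 6.596 dB.
L₂ = 69.6 − 10·log₁₀(41.1/9.0) = 69.6 − 6.596 = 63.00 dB.

63.0 dB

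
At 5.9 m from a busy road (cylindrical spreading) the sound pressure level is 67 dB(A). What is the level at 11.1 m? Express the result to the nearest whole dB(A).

For a line source, L₂ = L₁ − 10·log₁₀(r₂/r₁).
L₂ = 67 − 10·log₁₀(11.1/5.9) = 67 − 2.745 = 64.26 dB(A).

64 dB(A)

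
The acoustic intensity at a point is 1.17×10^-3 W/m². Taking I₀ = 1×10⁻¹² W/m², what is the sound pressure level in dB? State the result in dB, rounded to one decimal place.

I/I₀ = 1.17×10^-3/10⁻¹² = 1.17×10^9, and L = 10·log₁₀(I/I₀).
L = 10·(0.0682 + 9) = 90.68 dB.

90.7 dB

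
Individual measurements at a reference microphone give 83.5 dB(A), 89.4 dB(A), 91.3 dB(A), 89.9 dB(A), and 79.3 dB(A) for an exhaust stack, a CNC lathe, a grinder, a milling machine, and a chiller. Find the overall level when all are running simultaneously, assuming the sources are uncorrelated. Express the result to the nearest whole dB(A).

For uncorrelated sources the intensities add, so convert each level to linear form, sum, and take 10·log₁₀ of the total.
Σ 10^(L/10) = 10^(83.5/10) + 10^(89.4/10) + 10^(91.3/10) + 10^(89.9/10) + 10^(79.3/10) = 3.506e+09.
L_total = 10·log₁₀(3.506e+09) = 95.45 dB(A).

95 dB(A)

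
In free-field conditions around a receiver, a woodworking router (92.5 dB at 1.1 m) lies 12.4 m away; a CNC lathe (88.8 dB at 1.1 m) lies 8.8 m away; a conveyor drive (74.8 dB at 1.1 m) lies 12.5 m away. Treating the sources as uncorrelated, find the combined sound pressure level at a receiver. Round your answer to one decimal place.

First find each source's level at the receiver (point-source: −20·log₁₀(r/r_ref)), then combine on an intensity basis.
woodworking router: 92.5 − 20·log₁₀(12.4/1.1) = 92.5 − 21.04 = 71.46 dB.
CNC lathe: 88.8 − 20·log₁₀(8.8/1.1) = 88.8 − 18.06 = 70.74 dB.
conveyor drive: 74.8 − 20·log₁₀(12.5/1.1) = 74.8 − 21.11 = 53.69 dB.
Σ 10^(L/10) = 2.608e+07 → L_total = 10·log₁₀(2.608e+07) = 74.16 dB.

74.2 dB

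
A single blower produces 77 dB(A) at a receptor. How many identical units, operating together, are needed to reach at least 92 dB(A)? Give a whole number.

32

Need L₁ + 10·log₁₀ N ≥ 92, i.e. log₁₀ N ≥ 1.50.
N ≥ 10^(15.0/10) = 31.623, so N = 32.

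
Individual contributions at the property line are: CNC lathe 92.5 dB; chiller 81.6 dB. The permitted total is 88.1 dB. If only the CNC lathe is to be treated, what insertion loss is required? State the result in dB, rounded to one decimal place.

Fixed contribution from the other source: Σ 10^(L/10) = 10^(81.6/10) = 1.445e+08 (81.60 dB).
To meet 88.1 dB overall, the treated CNC lathe may contribute at most 10^(88.1/10) − 1.445e+08 = 5.011e+08, i.e. 87.00 dB.
Required insertion loss = 92.5 − 87.00 = 5.50 dB.

5.5 dB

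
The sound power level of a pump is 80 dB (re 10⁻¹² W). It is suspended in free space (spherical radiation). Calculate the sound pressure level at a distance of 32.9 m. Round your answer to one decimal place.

38.7 dB

L_p = L_w − 10·log₁₀(4π·r²) with r = 32.9 m.
4π·r² = 1.36e+04 m², 10·log₁₀ of that is 41.336 dB.
L_p = 80 − 41.336 = 38.66 dB.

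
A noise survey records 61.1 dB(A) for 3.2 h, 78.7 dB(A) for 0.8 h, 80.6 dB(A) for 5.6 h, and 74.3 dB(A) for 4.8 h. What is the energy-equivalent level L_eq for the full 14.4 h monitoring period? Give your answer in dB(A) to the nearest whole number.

78 dB(A)

L_eq = 10·log₁₀[(1/T)·Σ tᵢ·10^(Lᵢ/10)] with T = 14.4 h.
Σ tᵢ·10^(Lᵢ/10) = 3.2·10^(61.1/10) + 0.8·10^(78.7/10) + 5.6·10^(80.6/10) + 4.8·10^(74.3/10) = 8.356e+08.
L_eq = 10·log₁₀(8.356e+08/14.4) = 77.64 dB(A).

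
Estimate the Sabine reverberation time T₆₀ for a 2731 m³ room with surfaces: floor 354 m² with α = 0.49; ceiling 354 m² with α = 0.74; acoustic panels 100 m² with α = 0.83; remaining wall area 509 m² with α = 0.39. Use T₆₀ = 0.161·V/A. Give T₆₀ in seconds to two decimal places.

A = Σ Sᵢαᵢ = 354·0.49 + 354·0.74 + 100·0.83 + 509·0.39 = 716.93 m².
T₆₀ = 0.161 × 2731 / 716.93 = 0.613 s.

0.61 s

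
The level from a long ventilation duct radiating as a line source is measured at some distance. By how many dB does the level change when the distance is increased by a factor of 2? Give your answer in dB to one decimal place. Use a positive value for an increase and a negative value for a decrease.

-3.0 dB

A line source loses 3 dB per doubling of distance; generally ΔL = −10·log₁₀(r₂/r₁).
ΔL = −10·log₁₀(2) = -3.01 dB.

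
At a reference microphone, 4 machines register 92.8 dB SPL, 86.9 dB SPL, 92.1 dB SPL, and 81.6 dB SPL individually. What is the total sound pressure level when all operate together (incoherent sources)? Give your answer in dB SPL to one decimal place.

96.2 dB SPL

For uncorrelated sources the intensities add, so convert each level to linear form, sum, and take 10·log₁₀ of the total.
Σ 10^(L/10) = 10^(92.8/10) + 10^(86.9/10) + 10^(92.1/10) + 10^(81.6/10) = 4.162e+09.
L_total = 10·log₁₀(4.162e+09) = 96.19 dB SPL.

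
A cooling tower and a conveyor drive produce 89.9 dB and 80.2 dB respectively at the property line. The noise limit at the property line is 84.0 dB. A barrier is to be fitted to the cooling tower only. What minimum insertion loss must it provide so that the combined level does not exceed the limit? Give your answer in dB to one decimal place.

The untreated sources together contribute 10^(80.2/10) = 1.047e+08, i.e. 80.20 dB.
To meet 84.0 dB overall, the treated cooling tower may contribute at most 10^(84.0/10) − 1.047e+08 = 1.465e+08, i.e. 81.66 dB.
Required insertion loss = 89.9 − 81.66 = 8.24 dB.

8.2 dB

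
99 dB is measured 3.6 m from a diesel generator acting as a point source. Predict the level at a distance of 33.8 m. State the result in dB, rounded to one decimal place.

Spherical spreading from a point source gives a 20·log₁₀(r₂/r₁) drop.
L₂ = 99 − 20·log₁₀(33.8/3.6) = 99 − 19.452 = 79.55 dB.

79.5 dB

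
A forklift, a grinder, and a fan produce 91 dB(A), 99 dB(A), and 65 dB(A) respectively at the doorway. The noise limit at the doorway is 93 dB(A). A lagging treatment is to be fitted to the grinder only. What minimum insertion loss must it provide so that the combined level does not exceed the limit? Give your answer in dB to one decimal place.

Everything except the grinder sums to 10^(91/10) + 10^(65/10) = 1.262e+09 in linear terms, 91.01 dB(A).
To meet 93 dB(A) overall, the treated grinder may contribute at most 10^(93/10) − 1.262e+09 = 7.332e+08, i.e. 88.65 dB(A).
Required insertion loss = 99 − 88.65 = 10.35 dB.

10.3 dB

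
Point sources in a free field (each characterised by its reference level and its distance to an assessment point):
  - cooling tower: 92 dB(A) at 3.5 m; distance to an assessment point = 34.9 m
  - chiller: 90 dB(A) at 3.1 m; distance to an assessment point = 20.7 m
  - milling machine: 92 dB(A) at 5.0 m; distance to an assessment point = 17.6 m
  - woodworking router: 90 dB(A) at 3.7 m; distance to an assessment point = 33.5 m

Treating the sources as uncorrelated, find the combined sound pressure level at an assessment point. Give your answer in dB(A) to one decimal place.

82.5 dB(A)

First find each source's level at the receiver (point-source: −20·log₁₀(r/r_ref)), then combine on an intensity basis.
cooling tower: 92 − 20·log₁₀(34.9/3.5) = 92 − 19.98 = 72.02 dB(A).
chiller: 90 − 20·log₁₀(20.7/3.1) = 90 − 16.49 = 73.51 dB(A).
milling machine: 92 − 20·log₁₀(17.6/5.0) = 92 − 10.93 = 81.07 dB(A).
woodworking router: 90 − 20·log₁₀(33.5/3.7) = 90 − 19.14 = 70.86 dB(A).
Σ 10^(L/10) = 1.785e+08 → L_total = 10·log₁₀(1.785e+08) = 82.52 dB(A).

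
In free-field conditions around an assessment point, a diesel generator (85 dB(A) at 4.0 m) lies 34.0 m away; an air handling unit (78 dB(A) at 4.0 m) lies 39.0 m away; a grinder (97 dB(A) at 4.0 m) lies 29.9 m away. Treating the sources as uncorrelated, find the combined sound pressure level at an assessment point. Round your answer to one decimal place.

79.8 dB(A)

First find each source's level at the receiver (point-source: −20·log₁₀(r/r_ref)), then combine on an intensity basis.
diesel generator: 85 − 20·log₁₀(34.0/4.0) = 85 − 18.59 = 66.41 dB(A).
air handling unit: 78 − 20·log₁₀(39.0/4.0) = 78 − 19.78 = 58.22 dB(A).
grinder: 97 − 20·log₁₀(29.9/4.0) = 97 − 17.47 = 79.53 dB(A).
Σ 10^(L/10) = 9.474e+07 → L_total = 10·log₁₀(9.474e+07) = 79.77 dB(A).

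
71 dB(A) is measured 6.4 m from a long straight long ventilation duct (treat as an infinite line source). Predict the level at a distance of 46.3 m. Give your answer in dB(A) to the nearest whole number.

For a line source, L₂ = L₁ − 10·log₁₀(r₂/r₁).
L₂ = 71 − 10·log₁₀(46.3/6.4) = 71 − 8.594 = 62.41 dB(A).

62 dB(A)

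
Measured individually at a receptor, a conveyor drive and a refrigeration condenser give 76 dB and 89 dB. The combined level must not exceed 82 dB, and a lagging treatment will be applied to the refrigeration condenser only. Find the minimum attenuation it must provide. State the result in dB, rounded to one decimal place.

8.3 dB

Fixed contribution from the other source: Σ 10^(L/10) = 10^(76/10) = 3.981e+07 (76.00 dB).
The limit corresponds to 10^(82/10) = 1.585e+08; subtracting the fixed part leaves 1.187e+08 for the refrigeration condenser, i.e. 80.74 dB.
So the refrigeration condenser must be reduced from 89 to 80.74 dB: IL = 8.26 dB.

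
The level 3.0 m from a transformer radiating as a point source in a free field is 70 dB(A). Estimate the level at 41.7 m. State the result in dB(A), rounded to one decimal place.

Point-source attenuation: ΔL = 20·log₁₀(r₂/r₁) = 20·log₁₀(41.7/3.0) = 22.860 dB.
L₂ = 70 − 20·log₁₀(41.7/3.0) = 70 − 22.860 = 47.14 dB(A).

47.1 dB(A)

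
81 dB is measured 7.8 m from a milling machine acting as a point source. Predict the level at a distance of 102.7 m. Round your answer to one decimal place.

Point-source attenuation: ΔL = 20·log₁₀(r₂/r₁) = 20·log₁₀(102.7/7.8) = 22.390 dB.
L₂ = 81 − 20·log₁₀(102.7/7.8) = 81 − 22.390 = 58.61 dB.

58.6 dB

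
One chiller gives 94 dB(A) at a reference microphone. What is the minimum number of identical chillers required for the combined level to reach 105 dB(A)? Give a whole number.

N identical sources give L₁ + 10·log₁₀ N, so require 10·log₁₀ N ≥ 105 − 94 = 11.0 dB.
N ≥ 10^(11.0/10) = 12.589, so N = 13.

13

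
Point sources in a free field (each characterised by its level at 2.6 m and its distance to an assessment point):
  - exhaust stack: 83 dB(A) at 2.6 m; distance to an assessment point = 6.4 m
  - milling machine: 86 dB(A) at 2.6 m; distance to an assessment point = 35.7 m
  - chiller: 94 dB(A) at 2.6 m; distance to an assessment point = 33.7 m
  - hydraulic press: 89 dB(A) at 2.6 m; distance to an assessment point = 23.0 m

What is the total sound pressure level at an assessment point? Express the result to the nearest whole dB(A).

First find each source's level at the receiver (point-source: −20·log₁₀(r/r_ref)), then combine on an intensity basis.
exhaust stack: 83 − 20·log₁₀(6.4/2.6) = 83 − 7.82 = 75.18 dB(A).
milling machine: 86 − 20·log₁₀(35.7/2.6) = 86 − 22.75 = 63.25 dB(A).
chiller: 94 − 20·log₁₀(33.7/2.6) = 94 − 22.25 = 71.75 dB(A).
hydraulic press: 89 − 20·log₁₀(23.0/2.6) = 89 − 18.94 = 70.06 dB(A).
Σ 10^(L/10) = 6.014e+07 → L_total = 10·log₁₀(6.014e+07) = 77.79 dB(A).

78 dB(A)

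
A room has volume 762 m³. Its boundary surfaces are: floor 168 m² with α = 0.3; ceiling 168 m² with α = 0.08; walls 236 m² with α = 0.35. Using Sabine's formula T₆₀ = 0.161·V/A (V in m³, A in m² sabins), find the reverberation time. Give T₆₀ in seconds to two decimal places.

0.84 s

Total absorption A = 168·0.3 + 168·0.08 + 236·0.35 = 146.44 m² sabins.
T₆₀ = 0.161 × 762 / 146.44 = 0.838 s.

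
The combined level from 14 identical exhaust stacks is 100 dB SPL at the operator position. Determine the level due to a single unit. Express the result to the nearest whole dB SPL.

89 dB SPL

14 equal contributions raise the level by 10·log₁₀ 14 = 11.461 dB, so each unit alone gives 100 − 11.461.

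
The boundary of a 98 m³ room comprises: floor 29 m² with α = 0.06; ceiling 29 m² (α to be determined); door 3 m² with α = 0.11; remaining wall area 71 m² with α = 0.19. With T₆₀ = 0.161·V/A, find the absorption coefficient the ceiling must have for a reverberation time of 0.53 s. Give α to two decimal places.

From T₆₀ = 0.161·V/A, the target T₆₀ = 0.53 s needs A = 0.161·98/0.53 = 29.77 m².
Absorption from the other surfaces = 29·0.06 + 3·0.11 + 71·0.19 = 15.56 m², so the ceiling must supply 14.21 m² over 29 m².
α = 14.21/29 = 0.490.

0.49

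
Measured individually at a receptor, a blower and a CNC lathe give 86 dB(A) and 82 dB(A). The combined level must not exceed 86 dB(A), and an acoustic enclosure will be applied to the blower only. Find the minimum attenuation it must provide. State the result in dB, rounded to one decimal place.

Everything except the blower sums to 10^(82/10) = 1.585e+08 in linear terms, 82.00 dB(A).
The limit corresponds to 10^(86/10) = 3.981e+08; subtracting the fixed part leaves 2.396e+08 for the blower, i.e. 83.80 dB(A).
So the blower must be reduced from 86 to 83.80 dB(A): IL = 2.20 dB.

2.2 dB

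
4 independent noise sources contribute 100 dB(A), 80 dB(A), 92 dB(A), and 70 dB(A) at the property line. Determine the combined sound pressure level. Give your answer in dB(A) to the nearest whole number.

For uncorrelated sources the intensities add, so convert each level to linear form, sum, and take 10·log₁₀ of the total.
Σ 10^(L/10) = 10^(100/10) + 10^(80/10) + 10^(92/10) + 10^(70/10) = 1.169e+10.
L_total = 10·log₁₀(1.169e+10) = 100.68 dB(A).

101 dB(A)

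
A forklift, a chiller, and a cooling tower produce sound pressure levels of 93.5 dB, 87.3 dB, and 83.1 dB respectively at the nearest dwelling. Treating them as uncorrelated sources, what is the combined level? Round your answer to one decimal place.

94.7 dB

For uncorrelated sources the intensities add, so convert each level to linear form, sum, and take 10·log₁₀ of the total.
Σ 10^(L/10) = 10^(93.5/10) + 10^(87.3/10) + 10^(83.1/10) = 2.980e+09.
L_total = 10·log₁₀(2.980e+09) = 94.74 dB.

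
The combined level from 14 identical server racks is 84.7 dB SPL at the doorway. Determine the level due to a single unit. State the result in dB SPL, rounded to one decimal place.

73.2 dB SPL

Dividing the total intensity by 14 lowers the level by 10·log₁₀ 14 = 11.461 dB: L₁ = 84.7 − 11.461.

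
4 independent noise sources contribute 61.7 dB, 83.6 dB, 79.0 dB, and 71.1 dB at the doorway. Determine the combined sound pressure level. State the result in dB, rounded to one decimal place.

85.1 dB

Incoherent sources combine by intensity addition: L_total = 10·log₁₀(Σ 10^(L_i/10)).
Σ 10^(L/10) = 10^(61.7/10) + 10^(83.6/10) + 10^(79.0/10) + 10^(71.1/10) = 3.229e+08.
L_total = 10·log₁₀(3.229e+08) = 85.09 dB.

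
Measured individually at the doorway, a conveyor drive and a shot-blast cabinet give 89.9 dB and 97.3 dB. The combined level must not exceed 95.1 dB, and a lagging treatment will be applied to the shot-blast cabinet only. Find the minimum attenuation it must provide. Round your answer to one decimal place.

3.8 dB

The untreated sources together contribute 10^(89.9/10) = 9.772e+08, i.e. 89.90 dB.
The limit corresponds to 10^(95.1/10) = 3.236e+09; subtracting the fixed part leaves 2.259e+09 for the shot-blast cabinet, i.e. 93.54 dB.
Required insertion loss = 97.3 − 93.54 = 3.76 dB.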